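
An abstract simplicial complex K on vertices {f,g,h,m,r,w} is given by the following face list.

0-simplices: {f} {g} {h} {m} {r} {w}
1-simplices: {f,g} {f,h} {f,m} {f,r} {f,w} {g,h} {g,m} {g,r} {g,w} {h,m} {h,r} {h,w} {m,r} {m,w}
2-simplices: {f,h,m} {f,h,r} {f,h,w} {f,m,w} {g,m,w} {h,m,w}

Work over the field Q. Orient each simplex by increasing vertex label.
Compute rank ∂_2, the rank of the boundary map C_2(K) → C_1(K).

rank∂_2=5

n_0=6 n_1=14 n_2=6  [Q]
∂1: piv[fg,fh,fm,fr,fw] rk=5  ker:gh,gm,gr,gw,hm,hr,hw,mr,mw
∂2: piv[fhm,fhr,fhw,fmw,gmw] rk=5  ker:hmw
rk∂_2=5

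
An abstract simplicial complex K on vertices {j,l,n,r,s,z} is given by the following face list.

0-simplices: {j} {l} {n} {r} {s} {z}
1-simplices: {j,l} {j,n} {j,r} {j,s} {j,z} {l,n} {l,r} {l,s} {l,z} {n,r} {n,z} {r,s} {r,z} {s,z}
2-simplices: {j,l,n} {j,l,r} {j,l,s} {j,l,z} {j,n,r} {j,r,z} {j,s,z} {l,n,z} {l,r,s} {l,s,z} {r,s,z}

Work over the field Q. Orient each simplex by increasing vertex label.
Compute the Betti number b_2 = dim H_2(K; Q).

b_2=2

n_0=6 n_1=14 n_2=11  [Q]
∂1: piv[jl,jn,jr,js,jz] rk=5  ker:ln,lr,ls,lz,nr,nz,rs,rz,sz
∂2: piv[jln,jlr,jls,jlz,jnr,jrz,jsz,lnz,lrs] rk=9  ker:lsz,rsz
b_2=(11−9)−0=2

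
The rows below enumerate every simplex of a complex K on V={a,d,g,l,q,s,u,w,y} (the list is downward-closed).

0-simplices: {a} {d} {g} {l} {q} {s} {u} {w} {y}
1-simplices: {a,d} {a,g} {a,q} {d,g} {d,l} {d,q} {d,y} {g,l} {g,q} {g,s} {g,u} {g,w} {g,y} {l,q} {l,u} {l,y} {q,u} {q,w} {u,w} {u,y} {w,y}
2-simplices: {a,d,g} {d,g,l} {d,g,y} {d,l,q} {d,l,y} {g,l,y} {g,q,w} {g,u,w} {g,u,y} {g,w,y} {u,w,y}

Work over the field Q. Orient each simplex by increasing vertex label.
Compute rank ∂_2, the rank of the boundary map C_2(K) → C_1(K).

n_0=9 n_1=21 n_2=11  [Q]
∂1: piv[ad,ag,aq,dl,dy,gs,gu,gw] rk=8  ker:dg,dq,gl,gq,gy,lq,lu,ly,qu,qw,uw,uy,wy
∂2: piv[adg,dgl,dgy,dlq,dly,gqw,guw,guy,gwy] rk=9  ker:gly,uwy
rk∂_2=9

rank∂_2=9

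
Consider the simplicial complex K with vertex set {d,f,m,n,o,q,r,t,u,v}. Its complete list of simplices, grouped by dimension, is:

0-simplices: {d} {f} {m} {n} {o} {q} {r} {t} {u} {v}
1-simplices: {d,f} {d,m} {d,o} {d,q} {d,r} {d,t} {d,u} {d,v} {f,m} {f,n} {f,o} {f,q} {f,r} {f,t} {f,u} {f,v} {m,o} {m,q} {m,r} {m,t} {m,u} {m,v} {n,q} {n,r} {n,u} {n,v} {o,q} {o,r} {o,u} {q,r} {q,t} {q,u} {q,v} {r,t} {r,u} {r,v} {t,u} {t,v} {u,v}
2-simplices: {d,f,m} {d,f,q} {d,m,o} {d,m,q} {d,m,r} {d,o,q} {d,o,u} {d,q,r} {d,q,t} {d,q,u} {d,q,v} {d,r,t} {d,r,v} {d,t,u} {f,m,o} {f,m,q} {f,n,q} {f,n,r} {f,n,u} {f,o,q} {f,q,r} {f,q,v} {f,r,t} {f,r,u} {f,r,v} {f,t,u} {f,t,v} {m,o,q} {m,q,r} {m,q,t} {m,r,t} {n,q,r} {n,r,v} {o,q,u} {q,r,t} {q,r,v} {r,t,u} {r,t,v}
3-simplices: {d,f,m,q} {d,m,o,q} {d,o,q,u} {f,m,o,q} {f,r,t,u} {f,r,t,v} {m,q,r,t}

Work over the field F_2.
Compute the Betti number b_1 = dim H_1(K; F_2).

b_1=4

n_0=10 n_1=39 n_2=38 n_3=7  [Z2]
∂1: piv[df,dm,do,dq,dr,dt,du,dv,fn] rk=9  ker:fm,fo,fq,fr,ft,fu,fv,mo,mq,mr,mt,mu,mv,nq,nr,nu,nv,oq,or,ou,qr,qt,qu,qv,rt,ru,rv,tu,tv,uv
∂2: piv[dfm,dfq,dmo,dmq,dmr,doq,dou,dqr,dqt,dqu,dqv,drt,drv,dtu,fmo,fnq,fnr,fnu,fqr,fqv,frt,fru,ftu,ftv,mqt,nrv] rk=26  ker:fmq,foq,frv,moq,mqr,mrt,nqr,oqu,qrt,qrv,rtu,rtv
∂3: piv[dfmq,dmoq,doqu,fmoq,frtu,frtv,mqrt] rk=7
b_1=(39−9)−26=4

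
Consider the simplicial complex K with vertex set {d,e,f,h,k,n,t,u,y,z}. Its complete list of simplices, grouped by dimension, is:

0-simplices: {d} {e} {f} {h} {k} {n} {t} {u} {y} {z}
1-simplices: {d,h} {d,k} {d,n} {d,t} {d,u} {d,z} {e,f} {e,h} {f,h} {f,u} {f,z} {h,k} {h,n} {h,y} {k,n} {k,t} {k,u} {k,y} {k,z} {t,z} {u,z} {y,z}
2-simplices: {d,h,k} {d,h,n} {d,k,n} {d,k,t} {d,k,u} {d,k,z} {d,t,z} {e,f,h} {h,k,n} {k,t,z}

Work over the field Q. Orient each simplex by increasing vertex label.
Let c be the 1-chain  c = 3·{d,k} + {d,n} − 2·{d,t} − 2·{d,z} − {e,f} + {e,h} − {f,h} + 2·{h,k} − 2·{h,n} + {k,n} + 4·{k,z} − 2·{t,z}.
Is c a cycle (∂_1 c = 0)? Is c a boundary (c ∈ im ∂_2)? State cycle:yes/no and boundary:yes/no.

n_0=10 n_1=22 n_2=10  [Q]
∂1: piv[dh,dk,dn,dt,du,dz,ef,eh,hy] rk=9  ker:fh,fu,fz,hk,hn,kn,kt,ku,ky,kz,tz,uz,yz
∂2: piv[dhk,dhn,dkn,dkt,dku,dkz,dtz,efh] rk=8  ker:hkn,ktz
∂1c = 0
c vs im∂2: reduces to 0 ⇒ boundary

cycle:yes boundary:yes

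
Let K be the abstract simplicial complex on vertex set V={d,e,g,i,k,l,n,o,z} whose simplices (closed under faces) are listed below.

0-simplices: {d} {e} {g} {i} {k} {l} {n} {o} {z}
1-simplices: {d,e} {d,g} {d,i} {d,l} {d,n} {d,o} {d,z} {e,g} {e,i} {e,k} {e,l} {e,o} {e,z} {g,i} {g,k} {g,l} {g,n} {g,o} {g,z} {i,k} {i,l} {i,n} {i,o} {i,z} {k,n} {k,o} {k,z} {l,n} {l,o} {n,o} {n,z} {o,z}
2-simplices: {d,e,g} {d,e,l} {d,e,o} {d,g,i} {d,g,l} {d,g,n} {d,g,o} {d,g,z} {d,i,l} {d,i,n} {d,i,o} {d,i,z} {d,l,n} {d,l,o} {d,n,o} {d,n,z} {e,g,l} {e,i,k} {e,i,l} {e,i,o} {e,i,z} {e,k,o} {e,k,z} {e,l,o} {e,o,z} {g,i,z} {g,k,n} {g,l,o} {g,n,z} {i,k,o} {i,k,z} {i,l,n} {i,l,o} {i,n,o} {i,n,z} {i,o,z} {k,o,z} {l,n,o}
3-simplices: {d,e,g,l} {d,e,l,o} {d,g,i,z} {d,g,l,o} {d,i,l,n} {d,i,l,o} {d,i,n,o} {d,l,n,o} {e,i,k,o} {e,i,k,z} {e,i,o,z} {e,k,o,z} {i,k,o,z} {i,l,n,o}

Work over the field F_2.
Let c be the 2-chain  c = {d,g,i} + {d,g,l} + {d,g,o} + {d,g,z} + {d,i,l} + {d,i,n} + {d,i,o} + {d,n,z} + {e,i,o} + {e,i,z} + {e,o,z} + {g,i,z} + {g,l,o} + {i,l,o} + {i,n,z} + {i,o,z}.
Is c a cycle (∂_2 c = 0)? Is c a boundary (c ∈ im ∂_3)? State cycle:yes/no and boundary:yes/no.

n_0=9 n_1=32 n_2=38 n_3=14  [Z2]
∂1: piv[de,dg,di,dl,dn,do,dz,ek] rk=8  ker:eg,ei,el,eo,ez,gi,gk,gl,gn,go,gz,ik,il,in,io,iz,kn,ko,kz,ln,lo,no,nz,oz
∂2: piv[deg,del,deo,dgi,dgl,dgn,dgo,dgz,dil,din,dio,diz,dln,dlo,dno,dnz,eik,eil,eiz,eko,ekz,eoz,gkn] rk=23  ker:egl,eio,elo,giz,glo,gnz,iko,ikz,iln,ilo,ino,inz,ioz,koz,lno
∂3: piv[degl,delo,dgiz,dglo,diln,dilo,dino,dlno,eiko,eikz,eioz,ekoz] rk=12  ker:ikoz,ilno
∂2c = 0
c vs im∂3: residual ≠ 0 ⇒ not boundary

cycle:yes boundary:no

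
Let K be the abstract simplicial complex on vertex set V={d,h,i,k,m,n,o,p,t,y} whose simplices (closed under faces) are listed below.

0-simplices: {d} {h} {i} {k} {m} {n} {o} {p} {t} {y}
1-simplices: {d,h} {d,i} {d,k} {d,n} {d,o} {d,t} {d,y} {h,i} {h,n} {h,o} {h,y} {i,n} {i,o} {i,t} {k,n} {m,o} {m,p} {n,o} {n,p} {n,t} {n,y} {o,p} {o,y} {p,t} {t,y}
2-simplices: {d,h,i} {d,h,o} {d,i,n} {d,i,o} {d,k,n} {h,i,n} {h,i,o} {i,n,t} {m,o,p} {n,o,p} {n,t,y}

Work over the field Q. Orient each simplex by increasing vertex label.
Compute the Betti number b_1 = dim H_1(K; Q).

n_0=10 n_1=25 n_2=11  [Q]
∂1: piv[dh,di,dk,dn,do,dt,dy,mo,mp] rk=9  ker:hi,hn,ho,hy,in,io,it,kn,no,np,nt,ny,op,oy,pt,ty
∂2: piv[dhi,dho,din,dio,dkn,hin,int,mop,nop,nty] rk=10  ker:hio
b_1=(25−9)−10=6

b_1=6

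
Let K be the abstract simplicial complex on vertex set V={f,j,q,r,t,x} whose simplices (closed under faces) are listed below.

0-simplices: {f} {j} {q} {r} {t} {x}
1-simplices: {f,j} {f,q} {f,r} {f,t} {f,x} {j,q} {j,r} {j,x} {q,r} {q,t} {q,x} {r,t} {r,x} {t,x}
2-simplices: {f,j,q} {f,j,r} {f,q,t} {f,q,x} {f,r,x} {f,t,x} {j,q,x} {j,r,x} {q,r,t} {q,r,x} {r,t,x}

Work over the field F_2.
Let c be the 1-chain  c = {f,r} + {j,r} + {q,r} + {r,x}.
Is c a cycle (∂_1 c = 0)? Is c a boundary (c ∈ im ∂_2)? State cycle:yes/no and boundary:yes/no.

n_0=6 n_1=14 n_2=11  [Z2]
∂1: piv[fj,fq,fr,ft,fx] rk=5  ker:jq,jr,jx,qr,qt,qx,rt,rx,tx
∂2: piv[fjq,fjr,fqt,fqx,frx,ftx,jqx,qrt,qrx] rk=9  ker:jrx,rtx
∂1c = {f} + {j} + {q} + {x}

cycle:no boundary:no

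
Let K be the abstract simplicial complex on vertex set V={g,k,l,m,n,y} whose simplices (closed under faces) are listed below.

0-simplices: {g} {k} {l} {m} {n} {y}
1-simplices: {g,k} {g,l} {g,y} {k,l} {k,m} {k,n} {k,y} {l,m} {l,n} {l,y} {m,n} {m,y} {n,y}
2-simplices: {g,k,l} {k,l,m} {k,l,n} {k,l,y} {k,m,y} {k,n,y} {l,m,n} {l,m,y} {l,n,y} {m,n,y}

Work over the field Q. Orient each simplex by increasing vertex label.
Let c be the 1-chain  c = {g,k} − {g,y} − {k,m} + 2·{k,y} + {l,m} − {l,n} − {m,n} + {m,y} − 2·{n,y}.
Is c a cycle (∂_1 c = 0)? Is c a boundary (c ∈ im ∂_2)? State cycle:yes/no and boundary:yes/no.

n_0=6 n_1=13 n_2=10  [Q]
∂1: piv[gk,gl,gy,km,kn] rk=5  ker:kl,ky,lm,ln,ly,mn,my,ny
∂2: piv[gkl,klm,kln,kly,kmy,kny,lmn] rk=7  ker:lmy,lny,mny
∂1c = 0
c vs im∂2: residual ≠ 0 ⇒ not boundary

cycle:yes boundary:no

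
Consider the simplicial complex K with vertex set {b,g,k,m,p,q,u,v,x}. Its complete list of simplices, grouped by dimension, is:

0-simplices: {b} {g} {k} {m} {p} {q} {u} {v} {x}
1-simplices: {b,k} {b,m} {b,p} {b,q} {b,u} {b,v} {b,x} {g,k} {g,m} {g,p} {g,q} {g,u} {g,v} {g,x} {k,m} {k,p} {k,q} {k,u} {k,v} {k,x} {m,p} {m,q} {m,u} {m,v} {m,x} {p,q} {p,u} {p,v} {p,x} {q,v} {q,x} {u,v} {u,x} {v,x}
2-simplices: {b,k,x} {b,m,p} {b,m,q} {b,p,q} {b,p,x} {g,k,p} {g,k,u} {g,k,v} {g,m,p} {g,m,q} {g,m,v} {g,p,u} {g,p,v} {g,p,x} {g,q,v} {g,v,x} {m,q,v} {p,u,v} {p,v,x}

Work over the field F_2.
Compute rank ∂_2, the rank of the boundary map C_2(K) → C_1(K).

n_0=9 n_1=34 n_2=19  [Z2]
∂1: piv[bk,bm,bp,bq,bu,bv,bx,gk] rk=8  ker:gm,gp,gq,gu,gv,gx,km,kp,kq,ku,kv,kx,mp,mq,mu,mv,mx,pq,pu,pv,px,qv,qx,uv,ux,vx
∂2: piv[bkx,bmp,bmq,bpq,bpx,gkp,gku,gkv,gmp,gmq,gmv,gpu,gpv,gpx,gqv,gvx,puv] rk=17  ker:mqv,pvx
rk∂_2=17

rank∂_2=17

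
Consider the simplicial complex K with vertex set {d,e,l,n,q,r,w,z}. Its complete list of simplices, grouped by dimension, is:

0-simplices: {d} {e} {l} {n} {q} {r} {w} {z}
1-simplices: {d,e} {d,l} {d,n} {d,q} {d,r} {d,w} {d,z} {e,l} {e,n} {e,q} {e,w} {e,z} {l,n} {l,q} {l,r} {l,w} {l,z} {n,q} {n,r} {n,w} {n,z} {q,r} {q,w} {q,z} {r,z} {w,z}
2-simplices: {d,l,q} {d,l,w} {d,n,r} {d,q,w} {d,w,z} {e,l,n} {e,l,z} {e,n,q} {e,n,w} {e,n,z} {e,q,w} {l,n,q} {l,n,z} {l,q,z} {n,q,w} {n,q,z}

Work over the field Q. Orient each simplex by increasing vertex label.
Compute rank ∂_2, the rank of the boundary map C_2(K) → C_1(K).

rank∂_2=13

n_0=8 n_1=26 n_2=16  [Q]
∂1: piv[de,dl,dn,dq,dr,dw,dz] rk=7  ker:el,en,eq,ew,ez,ln,lq,lr,lw,lz,nq,nr,nw,nz,qr,qw,qz,rz,wz
∂2: piv[dlq,dlw,dnr,dqw,dwz,eln,elz,enq,enw,enz,eqw,lnq,lqz] rk=13  ker:lnz,nqw,nqz
rk∂_2=13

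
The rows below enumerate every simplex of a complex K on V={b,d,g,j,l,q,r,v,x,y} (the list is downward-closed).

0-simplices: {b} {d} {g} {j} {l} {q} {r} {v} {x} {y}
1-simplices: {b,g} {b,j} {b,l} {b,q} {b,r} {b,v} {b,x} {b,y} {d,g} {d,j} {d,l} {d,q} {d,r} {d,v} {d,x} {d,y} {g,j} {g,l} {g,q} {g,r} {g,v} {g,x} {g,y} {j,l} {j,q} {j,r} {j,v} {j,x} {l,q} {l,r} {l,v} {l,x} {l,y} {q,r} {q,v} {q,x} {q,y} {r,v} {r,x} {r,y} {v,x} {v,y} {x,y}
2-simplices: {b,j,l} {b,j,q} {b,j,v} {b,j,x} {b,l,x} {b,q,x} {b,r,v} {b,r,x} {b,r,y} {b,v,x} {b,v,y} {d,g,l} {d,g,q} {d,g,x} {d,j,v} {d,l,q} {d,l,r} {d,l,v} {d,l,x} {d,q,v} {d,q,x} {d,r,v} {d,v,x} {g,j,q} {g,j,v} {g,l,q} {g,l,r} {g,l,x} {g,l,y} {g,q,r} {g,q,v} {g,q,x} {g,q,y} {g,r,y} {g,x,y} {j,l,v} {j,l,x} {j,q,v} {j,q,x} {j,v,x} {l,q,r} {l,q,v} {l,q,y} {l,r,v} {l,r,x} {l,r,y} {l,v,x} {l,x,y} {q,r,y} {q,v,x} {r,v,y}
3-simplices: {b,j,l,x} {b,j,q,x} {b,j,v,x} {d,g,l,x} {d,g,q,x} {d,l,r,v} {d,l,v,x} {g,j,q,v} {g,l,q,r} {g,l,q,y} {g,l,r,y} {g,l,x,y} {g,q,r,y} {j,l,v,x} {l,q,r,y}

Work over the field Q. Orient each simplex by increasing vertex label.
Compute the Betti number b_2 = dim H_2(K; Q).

b_2=6

n_0=10 n_1=43 n_2=51 n_3=15  [Q]
∂1: piv[bg,bj,bl,bq,br,bv,bx,by,dg] rk=9  ker:dj,dl,dq,dr,dv,dx,dy,gj,gl,gq,gr,gv,gx,gy,jl,jq,jr,jv,jx,lq,lr,lv,lx,ly,qr,qv,qx,qy,rv,rx,ry,vx,vy,xy
∂2: piv[bjl,bjq,bjv,bjx,blx,bqx,brv,brx,bry,bvx,bvy,dgl,dgq,dgx,djv,dlq,dlr,dlv,dlx,dqv,dqx,drv,dvx,gjq,gjv,glr,gly,gqr,gqy,gry,gxy] rk=31  ker:glq,glx,gqv,gqx,jlv,jlx,jqv,jqx,jvx,lqr,lqv,lqy,lrv,lrx,lry,lvx,lxy,qry,qvx,rvy
∂3: piv[bjlx,bjqx,bjvx,dglx,dgqx,dlrv,dlvx,gjqv,glqr,glqy,glry,glxy,gqry,jlvx] rk=14  ker:lqry
b_2=(51−31)−14=6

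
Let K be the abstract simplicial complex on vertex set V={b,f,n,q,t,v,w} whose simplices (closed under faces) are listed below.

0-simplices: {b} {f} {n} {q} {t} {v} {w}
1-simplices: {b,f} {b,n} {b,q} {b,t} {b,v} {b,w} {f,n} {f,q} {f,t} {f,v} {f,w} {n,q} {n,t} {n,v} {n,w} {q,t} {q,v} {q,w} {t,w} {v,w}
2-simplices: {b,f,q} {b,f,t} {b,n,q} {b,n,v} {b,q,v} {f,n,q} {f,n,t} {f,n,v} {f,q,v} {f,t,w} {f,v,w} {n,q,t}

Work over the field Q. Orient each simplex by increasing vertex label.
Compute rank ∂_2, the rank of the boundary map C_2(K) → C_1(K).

n_0=7 n_1=20 n_2=12  [Q]
∂1: piv[bf,bn,bq,bt,bv,bw] rk=6  ker:fn,fq,ft,fv,fw,nq,nt,nv,nw,qt,qv,qw,tw,vw
∂2: piv[bfq,bft,bnq,bnv,bqv,fnq,fnt,fnv,ftw,fvw,nqt] rk=11  ker:fqv
rk∂_2=11

rank∂_2=11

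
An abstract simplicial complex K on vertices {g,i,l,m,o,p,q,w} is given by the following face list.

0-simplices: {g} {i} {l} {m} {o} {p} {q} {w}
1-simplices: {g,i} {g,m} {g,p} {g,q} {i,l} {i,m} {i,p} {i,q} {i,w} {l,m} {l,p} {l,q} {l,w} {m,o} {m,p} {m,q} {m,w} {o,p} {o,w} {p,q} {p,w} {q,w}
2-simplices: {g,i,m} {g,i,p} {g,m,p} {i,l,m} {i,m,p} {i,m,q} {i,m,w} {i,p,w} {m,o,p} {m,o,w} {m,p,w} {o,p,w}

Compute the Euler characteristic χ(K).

χ(K)=-2

n_0=8 n_1=22 n_2=12
χ=+8−22+12=-2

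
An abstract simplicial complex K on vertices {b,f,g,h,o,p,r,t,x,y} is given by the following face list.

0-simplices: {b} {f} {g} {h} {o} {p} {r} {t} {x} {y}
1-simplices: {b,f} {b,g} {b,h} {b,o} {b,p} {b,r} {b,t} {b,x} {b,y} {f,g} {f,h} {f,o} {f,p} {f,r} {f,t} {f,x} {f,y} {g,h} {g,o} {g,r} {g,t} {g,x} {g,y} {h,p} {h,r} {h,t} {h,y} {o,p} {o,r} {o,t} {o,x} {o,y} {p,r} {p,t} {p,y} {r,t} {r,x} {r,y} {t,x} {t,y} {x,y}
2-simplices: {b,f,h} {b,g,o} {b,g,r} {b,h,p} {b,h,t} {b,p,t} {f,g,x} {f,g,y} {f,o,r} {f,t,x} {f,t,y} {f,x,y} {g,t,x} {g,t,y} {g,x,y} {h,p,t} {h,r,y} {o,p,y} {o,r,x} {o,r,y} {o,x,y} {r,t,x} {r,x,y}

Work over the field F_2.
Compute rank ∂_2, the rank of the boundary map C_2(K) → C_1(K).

rank∂_2=19

n_0=10 n_1=41 n_2=23  [Z2]
∂1: piv[bf,bg,bh,bo,bp,br,bt,bx,by] rk=9  ker:fg,fh,fo,fp,fr,ft,fx,fy,gh,go,gr,gt,gx,gy,hp,hr,ht,hy,op,or,ot,ox,oy,pr,pt,py,rt,rx,ry,tx,ty,xy
∂2: piv[bfh,bgo,bgr,bhp,bht,bpt,fgx,fgy,for,ftx,fty,fxy,gtx,hry,opy,orx,ory,oxy,rtx] rk=19  ker:gty,gxy,hpt,rxy
rk∂_2=19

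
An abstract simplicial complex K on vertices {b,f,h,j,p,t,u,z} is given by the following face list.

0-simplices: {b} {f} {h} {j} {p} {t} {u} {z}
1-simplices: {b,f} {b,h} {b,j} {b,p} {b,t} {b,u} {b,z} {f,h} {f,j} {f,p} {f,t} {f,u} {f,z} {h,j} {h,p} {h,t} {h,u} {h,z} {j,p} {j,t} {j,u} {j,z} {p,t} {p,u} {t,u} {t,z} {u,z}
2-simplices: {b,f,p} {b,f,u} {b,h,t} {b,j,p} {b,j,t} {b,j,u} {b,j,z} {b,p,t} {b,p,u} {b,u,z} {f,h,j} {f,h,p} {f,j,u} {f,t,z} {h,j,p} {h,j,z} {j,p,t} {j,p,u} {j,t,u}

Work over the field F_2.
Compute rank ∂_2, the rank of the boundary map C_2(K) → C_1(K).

rank∂_2=16

n_0=8 n_1=27 n_2=19  [Z2]
∂1: piv[bf,bh,bj,bp,bt,bu,bz] rk=7  ker:fh,fj,fp,ft,fu,fz,hj,hp,ht,hu,hz,jp,jt,ju,jz,pt,pu,tu,tz,uz
∂2: piv[bfp,bfu,bht,bjp,bjt,bju,bjz,bpt,bpu,buz,fhj,fhp,fju,ftz,hjz,jtu] rk=16  ker:hjp,jpt,jpu
rk∂_2=16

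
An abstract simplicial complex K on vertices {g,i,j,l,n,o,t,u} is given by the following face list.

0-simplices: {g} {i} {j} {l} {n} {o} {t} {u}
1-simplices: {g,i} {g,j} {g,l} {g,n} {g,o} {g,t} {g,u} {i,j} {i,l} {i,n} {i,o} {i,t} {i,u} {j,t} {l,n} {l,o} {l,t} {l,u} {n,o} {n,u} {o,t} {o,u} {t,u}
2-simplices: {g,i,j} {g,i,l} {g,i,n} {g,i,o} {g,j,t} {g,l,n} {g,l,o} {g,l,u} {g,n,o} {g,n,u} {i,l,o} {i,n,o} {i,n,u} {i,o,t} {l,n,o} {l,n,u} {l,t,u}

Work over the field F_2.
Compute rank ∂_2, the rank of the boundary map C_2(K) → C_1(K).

n_0=8 n_1=23 n_2=17  [Z2]
∂1: piv[gi,gj,gl,gn,go,gt,gu] rk=7  ker:ij,il,in,io,it,iu,jt,ln,lo,lt,lu,no,nu,ot,ou,tu
∂2: piv[gij,gil,gin,gio,gjt,gln,glo,glu,gno,gnu,inu,iot,ltu] rk=13  ker:ilo,ino,lno,lnu
rk∂_2=13

rank∂_2=13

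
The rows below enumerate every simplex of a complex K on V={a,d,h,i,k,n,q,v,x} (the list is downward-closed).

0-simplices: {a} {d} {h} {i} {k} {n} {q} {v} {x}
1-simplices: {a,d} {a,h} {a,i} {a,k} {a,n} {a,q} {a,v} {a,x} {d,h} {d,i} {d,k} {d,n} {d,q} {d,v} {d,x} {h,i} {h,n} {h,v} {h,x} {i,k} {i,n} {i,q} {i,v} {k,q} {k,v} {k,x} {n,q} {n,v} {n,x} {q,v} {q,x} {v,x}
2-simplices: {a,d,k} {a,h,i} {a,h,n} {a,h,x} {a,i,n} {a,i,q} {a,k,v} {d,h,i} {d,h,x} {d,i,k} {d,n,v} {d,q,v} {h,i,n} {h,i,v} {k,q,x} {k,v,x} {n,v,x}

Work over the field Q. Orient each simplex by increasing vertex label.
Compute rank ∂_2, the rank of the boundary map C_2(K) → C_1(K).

rank∂_2=16

n_0=9 n_1=32 n_2=17  [Q]
∂1: piv[ad,ah,ai,ak,an,aq,av,ax] rk=8  ker:dh,di,dk,dn,dq,dv,dx,hi,hn,hv,hx,ik,in,iq,iv,kq,kv,kx,nq,nv,nx,qv,qx,vx
∂2: piv[adk,ahi,ahn,ahx,ain,aiq,akv,dhi,dhx,dik,dnv,dqv,hiv,kqx,kvx,nvx] rk=16  ker:hin
rk∂_2=16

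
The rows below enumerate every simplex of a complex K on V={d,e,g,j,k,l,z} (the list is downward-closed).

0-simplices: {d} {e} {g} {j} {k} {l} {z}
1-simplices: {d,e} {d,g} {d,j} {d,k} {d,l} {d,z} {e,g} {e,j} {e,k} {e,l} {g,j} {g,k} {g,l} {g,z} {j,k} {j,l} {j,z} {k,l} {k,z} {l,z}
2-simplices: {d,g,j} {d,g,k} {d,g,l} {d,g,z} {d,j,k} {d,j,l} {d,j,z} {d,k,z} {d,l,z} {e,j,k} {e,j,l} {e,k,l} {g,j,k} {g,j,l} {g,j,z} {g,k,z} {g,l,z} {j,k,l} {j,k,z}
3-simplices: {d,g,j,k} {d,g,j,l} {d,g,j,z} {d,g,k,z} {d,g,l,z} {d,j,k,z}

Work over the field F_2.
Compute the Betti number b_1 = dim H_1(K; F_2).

n_0=7 n_1=20 n_2=19 n_3=6  [Z2]
∂1: piv[de,dg,dj,dk,dl,dz] rk=6  ker:eg,ej,ek,el,gj,gk,gl,gz,jk,jl,jz,kl,kz,lz
∂2: piv[dgj,dgk,dgl,dgz,djk,djl,djz,dkz,dlz,ejk,ejl,ekl] rk=12  ker:gjk,gjl,gjz,gkz,glz,jkl,jkz
∂3: piv[dgjk,dgjl,dgjz,dgkz,dglz,djkz] rk=6
b_1=(20−6)−12=2

b_1=2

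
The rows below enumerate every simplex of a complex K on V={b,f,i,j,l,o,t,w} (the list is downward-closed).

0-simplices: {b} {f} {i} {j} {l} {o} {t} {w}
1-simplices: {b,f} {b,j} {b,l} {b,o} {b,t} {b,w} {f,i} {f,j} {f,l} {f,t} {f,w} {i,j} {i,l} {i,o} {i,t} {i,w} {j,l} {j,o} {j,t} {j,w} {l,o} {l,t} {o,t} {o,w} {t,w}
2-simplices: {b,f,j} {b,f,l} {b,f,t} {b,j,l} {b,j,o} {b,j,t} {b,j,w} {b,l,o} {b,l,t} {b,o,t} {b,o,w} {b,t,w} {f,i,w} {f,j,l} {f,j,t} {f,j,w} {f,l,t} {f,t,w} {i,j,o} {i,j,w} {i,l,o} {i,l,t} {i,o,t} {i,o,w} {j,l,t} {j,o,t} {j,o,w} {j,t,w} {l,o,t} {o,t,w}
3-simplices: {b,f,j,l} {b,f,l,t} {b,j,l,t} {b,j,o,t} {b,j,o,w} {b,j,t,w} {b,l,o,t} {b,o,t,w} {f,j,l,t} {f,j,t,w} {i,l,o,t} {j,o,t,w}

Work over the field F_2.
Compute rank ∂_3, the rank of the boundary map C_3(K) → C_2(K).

n_0=8 n_1=25 n_2=30 n_3=12  [Z2]
∂1: piv[bf,bj,bl,bo,bt,bw,fi] rk=7  ker:fj,fl,ft,fw,ij,il,io,it,iw,jl,jo,jt,jw,lo,lt,ot,ow,tw
∂2: piv[bfj,bfl,bft,bjl,bjo,bjt,bjw,blo,blt,bot,bow,btw,fiw,fjw,ijo,ijw,ilo,ilt] rk=18  ker:fjl,fjt,flt,ftw,iot,iow,jlt,jot,jow,jtw,lot,otw
∂3: piv[bfjl,bflt,bjlt,bjot,bjow,bjtw,blot,botw,fjlt,fjtw,ilot] rk=11  ker:jotw
rk∂_3=11

rank∂_3=11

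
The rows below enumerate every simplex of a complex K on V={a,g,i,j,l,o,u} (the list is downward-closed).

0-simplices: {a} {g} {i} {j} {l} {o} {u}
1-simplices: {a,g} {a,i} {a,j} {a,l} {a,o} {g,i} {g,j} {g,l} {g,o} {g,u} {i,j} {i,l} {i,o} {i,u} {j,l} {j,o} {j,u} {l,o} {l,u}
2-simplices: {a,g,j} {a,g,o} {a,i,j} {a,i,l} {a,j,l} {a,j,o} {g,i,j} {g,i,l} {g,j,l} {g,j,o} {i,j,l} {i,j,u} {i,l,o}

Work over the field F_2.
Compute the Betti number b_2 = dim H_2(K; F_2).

b_2=3

n_0=7 n_1=19 n_2=13  [Z2]
∂1: piv[ag,ai,aj,al,ao,gu] rk=6  ker:gi,gj,gl,go,ij,il,io,iu,jl,jo,ju,lo,lu
∂2: piv[agj,ago,aij,ail,ajl,ajo,gij,gil,iju,ilo] rk=10  ker:gjl,gjo,ijl
b_2=(13−10)−0=3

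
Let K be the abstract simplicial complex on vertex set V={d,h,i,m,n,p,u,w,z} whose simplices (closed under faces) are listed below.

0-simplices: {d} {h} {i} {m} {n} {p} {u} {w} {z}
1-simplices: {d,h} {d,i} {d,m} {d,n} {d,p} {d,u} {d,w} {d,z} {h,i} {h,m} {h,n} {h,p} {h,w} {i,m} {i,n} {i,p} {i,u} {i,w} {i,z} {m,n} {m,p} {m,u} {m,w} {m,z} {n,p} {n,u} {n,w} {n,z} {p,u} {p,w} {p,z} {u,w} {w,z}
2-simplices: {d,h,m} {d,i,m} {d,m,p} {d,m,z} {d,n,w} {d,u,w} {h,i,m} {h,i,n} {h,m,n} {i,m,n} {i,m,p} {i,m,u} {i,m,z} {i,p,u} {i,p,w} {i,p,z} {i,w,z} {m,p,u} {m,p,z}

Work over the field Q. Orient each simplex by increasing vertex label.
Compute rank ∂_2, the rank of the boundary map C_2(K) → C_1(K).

n_0=9 n_1=33 n_2=19  [Q]
∂1: piv[dh,di,dm,dn,dp,du,dw,dz] rk=8  ker:hi,hm,hn,hp,hw,im,in,ip,iu,iw,iz,mn,mp,mu,mw,mz,np,nu,nw,nz,pu,pw,pz,uw,wz
∂2: piv[dhm,dim,dmp,dmz,dnw,duw,him,hin,hmn,imp,imu,imz,ipu,ipw,ipz,iwz] rk=16  ker:imn,mpu,mpz
rk∂_2=16

rank∂_2=16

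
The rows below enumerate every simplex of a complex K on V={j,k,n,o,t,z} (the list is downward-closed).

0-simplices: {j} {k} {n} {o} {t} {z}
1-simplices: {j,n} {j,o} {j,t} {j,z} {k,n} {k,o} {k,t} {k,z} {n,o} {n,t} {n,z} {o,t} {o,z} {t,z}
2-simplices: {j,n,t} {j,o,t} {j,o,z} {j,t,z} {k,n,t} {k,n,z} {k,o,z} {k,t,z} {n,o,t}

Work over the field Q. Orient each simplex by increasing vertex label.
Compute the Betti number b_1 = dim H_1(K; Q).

n_0=6 n_1=14 n_2=9  [Q]
∂1: piv[jn,jo,jt,jz,kn] rk=5  ker:ko,kt,kz,no,nt,nz,ot,oz,tz
∂2: piv[jnt,jot,joz,jtz,knt,knz,koz,ktz,not] rk=9
b_1=(14−5)−9=0

b_1=0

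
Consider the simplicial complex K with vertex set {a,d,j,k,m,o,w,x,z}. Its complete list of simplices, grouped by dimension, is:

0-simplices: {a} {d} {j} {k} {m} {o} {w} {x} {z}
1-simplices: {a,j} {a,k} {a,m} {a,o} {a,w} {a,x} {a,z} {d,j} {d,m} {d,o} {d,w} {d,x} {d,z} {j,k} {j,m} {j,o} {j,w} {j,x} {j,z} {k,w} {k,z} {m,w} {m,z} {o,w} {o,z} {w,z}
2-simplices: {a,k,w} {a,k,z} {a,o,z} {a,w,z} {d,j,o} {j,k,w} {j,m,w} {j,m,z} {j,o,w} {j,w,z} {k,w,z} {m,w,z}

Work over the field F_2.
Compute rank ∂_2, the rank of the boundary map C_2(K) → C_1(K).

rank∂_2=10

n_0=9 n_1=26 n_2=12  [Z2]
∂1: piv[aj,ak,am,ao,aw,ax,az,dj] rk=8  ker:dm,do,dw,dx,dz,jk,jm,jo,jw,jx,jz,kw,kz,mw,mz,ow,oz,wz
∂2: piv[akw,akz,aoz,awz,djo,jkw,jmw,jmz,jow,jwz] rk=10  ker:kwz,mwz
rk∂_2=10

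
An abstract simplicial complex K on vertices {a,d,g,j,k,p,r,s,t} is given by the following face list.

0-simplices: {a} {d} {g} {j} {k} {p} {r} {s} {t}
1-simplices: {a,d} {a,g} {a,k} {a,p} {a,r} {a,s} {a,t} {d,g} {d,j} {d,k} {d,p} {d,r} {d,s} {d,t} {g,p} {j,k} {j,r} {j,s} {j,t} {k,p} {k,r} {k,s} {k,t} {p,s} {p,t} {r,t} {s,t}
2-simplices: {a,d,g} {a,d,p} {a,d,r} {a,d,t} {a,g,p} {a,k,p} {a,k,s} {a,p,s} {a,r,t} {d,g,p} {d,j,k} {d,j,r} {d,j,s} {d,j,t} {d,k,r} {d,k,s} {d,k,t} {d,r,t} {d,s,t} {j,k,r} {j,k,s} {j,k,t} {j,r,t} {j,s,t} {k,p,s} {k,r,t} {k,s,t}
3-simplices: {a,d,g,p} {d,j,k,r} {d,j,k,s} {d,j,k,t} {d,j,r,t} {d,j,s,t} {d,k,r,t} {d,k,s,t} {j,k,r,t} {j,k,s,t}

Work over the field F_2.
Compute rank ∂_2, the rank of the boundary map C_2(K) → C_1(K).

n_0=9 n_1=27 n_2=27 n_3=10  [Z2]
∂1: piv[ad,ag,ak,ap,ar,as,at,dj] rk=8  ker:dg,dk,dp,dr,ds,dt,gp,jk,jr,js,jt,kp,kr,ks,kt,ps,pt,rt,st
∂2: piv[adg,adp,adr,adt,agp,akp,aks,aps,art,djk,djr,djs,djt,dkr,dks,dkt,dst] rk=17  ker:dgp,drt,jkr,jks,jkt,jrt,jst,kps,krt,kst
∂3: piv[adgp,djkr,djks,djkt,djrt,djst,dkrt,dkst] rk=8  ker:jkrt,jkst
rk∂_2=17

rank∂_2=17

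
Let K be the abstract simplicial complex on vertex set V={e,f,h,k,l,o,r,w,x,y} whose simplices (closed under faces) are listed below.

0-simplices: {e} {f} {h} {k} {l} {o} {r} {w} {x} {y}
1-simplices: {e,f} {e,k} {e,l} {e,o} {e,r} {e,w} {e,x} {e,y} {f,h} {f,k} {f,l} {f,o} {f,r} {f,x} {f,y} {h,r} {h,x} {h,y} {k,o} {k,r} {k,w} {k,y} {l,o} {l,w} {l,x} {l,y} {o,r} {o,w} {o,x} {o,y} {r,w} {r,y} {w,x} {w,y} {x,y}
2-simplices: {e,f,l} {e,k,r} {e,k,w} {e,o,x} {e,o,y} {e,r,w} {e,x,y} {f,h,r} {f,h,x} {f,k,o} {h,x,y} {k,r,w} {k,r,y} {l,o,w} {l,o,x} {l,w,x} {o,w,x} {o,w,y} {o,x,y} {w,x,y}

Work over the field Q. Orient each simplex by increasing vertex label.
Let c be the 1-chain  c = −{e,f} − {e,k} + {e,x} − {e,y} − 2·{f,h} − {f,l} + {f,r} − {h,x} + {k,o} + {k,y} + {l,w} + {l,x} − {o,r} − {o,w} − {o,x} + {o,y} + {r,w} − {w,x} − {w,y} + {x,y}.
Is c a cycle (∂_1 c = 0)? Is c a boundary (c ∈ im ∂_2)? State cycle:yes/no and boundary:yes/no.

cycle:no boundary:no

n_0=10 n_1=35 n_2=20  [Q]
∂1: piv[ef,ek,el,eo,er,ew,ex,ey,fh] rk=9  ker:fk,fl,fo,fr,fx,fy,hr,hx,hy,ko,kr,kw,ky,lo,lw,lx,ly,or,ow,ox,oy,rw,ry,wx,wy,xy
∂2: piv[efl,ekr,ekw,eox,eoy,erw,exy,fhr,fhx,fko,hxy,kry,low,lox,lwx,owy] rk=16  ker:krw,owx,oxy,wxy
∂1c = 2·{e} + {f} − {h} − 3·{k} − 3·{l} + 3·{o} − {r} + 3·{w} − 2·{x} + {y}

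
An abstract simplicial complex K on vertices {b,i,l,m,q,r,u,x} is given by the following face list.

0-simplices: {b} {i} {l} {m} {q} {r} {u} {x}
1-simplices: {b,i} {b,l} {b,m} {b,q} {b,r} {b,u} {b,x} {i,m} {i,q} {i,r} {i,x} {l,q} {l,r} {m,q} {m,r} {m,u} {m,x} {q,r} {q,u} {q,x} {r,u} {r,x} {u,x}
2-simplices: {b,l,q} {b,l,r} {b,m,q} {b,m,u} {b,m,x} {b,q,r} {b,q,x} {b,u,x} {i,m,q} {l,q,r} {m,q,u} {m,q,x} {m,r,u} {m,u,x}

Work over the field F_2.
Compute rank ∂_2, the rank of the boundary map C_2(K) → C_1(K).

rank∂_2=11

n_0=8 n_1=23 n_2=14  [Z2]
∂1: piv[bi,bl,bm,bq,br,bu,bx] rk=7  ker:im,iq,ir,ix,lq,lr,mq,mr,mu,mx,qr,qu,qx,ru,rx,ux
∂2: piv[blq,blr,bmq,bmu,bmx,bqr,bqx,bux,imq,mqu,mru] rk=11  ker:lqr,mqx,mux
rk∂_2=11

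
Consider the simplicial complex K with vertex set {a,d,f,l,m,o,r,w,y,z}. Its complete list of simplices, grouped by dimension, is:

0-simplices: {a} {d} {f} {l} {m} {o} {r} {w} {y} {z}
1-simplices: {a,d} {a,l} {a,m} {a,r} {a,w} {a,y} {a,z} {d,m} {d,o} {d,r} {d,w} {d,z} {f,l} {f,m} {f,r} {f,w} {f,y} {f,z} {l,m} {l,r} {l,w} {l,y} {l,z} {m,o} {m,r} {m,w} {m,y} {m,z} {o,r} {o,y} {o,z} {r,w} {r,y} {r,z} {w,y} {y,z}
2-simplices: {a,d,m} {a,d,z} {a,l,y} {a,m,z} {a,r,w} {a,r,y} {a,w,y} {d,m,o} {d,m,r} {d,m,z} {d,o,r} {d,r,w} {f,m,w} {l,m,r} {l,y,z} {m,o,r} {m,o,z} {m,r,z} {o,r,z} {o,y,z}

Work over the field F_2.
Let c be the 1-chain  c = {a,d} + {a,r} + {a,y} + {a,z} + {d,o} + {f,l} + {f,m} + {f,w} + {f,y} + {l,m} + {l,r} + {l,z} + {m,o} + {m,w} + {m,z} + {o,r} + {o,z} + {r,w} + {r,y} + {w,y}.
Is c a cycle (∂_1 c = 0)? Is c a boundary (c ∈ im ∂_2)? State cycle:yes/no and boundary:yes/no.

n_0=10 n_1=36 n_2=20  [Z2]
∂1: piv[ad,al,am,ar,aw,ay,az,do,fl] rk=9  ker:dm,dr,dw,dz,fm,fr,fw,fy,fz,lm,lr,lw,ly,lz,mo,mr,mw,my,mz,or,oy,oz,rw,ry,rz,wy,yz
∂2: piv[adm,adz,aly,amz,arw,ary,awy,dmo,dmr,dor,drw,fmw,lmr,lyz,moz,mrz,oyz] rk=17  ker:dmz,mor,orz
∂1c = {m} + {r}

cycle:no boundary:no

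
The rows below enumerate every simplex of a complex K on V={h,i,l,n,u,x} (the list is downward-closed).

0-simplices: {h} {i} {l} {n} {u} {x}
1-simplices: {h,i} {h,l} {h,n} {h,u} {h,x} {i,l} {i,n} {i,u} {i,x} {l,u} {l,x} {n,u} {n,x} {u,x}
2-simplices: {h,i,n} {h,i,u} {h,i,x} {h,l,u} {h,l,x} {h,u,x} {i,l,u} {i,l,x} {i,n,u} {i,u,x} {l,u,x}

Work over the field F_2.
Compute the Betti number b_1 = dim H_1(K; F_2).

b_1=1

n_0=6 n_1=14 n_2=11  [Z2]
∂1: piv[hi,hl,hn,hu,hx] rk=5  ker:il,in,iu,ix,lu,lx,nu,nx,ux
∂2: piv[hin,hiu,hix,hlu,hlx,hux,ilu,inu] rk=8  ker:ilx,iux,lux
b_1=(14−5)−8=1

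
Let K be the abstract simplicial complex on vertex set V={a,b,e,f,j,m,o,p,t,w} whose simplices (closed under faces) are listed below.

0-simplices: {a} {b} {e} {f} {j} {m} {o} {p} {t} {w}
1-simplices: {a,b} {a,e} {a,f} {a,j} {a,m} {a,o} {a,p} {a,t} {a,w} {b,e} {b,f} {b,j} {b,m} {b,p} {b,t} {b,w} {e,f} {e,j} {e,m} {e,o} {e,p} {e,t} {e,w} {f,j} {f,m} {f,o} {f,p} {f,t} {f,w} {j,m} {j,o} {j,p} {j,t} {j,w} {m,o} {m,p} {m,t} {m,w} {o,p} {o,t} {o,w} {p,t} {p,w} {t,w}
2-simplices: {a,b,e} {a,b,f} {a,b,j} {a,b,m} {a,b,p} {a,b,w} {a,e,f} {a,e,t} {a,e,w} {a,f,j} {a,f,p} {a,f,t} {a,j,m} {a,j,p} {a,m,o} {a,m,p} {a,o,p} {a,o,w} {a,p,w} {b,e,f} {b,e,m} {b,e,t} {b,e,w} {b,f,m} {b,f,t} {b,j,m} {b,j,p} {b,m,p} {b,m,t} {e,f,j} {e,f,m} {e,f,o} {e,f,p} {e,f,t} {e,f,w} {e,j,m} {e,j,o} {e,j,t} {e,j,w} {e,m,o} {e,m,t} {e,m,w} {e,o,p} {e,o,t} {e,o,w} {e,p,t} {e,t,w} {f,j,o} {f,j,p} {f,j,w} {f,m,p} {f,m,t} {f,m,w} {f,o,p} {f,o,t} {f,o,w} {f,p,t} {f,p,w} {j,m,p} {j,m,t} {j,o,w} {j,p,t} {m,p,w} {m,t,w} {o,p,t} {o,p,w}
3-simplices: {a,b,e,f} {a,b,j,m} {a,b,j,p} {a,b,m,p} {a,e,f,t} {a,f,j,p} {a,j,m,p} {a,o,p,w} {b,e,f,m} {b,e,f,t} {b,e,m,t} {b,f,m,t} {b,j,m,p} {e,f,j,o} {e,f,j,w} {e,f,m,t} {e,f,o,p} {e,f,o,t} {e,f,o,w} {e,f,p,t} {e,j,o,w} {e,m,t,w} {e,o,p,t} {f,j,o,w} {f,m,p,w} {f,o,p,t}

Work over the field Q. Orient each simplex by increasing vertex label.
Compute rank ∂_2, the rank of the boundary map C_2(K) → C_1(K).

n_0=10 n_1=44 n_2=66 n_3=26  [Q]
∂1: piv[ab,ae,af,aj,am,ao,ap,at,aw] rk=9  ker:be,bf,bj,bm,bp,bt,bw,ef,ej,em,eo,ep,et,ew,fj,fm,fo,fp,ft,fw,jm,jo,jp,jt,jw,mo,mp,mt,mw,op,ot,ow,pt,pw,tw
∂2: piv[abe,abf,abj,abm,abp,abw,aef,aet,aew,afj,afp,aft,ajm,ajp,amo,amp,aop,aow,apw,bem,bet,bfm,bmt,efj,efo,efp,efw,ejo,ejt,ejw,emo,emw,eot,ept,etw] rk=35  ker:bef,bew,bft,bjm,bjp,bmp,efm,eft,ejm,emt,eop,eow,fjo,fjp,fjw,fmp,fmt,fmw,fop,fot,fow,fpt,fpw,jmp,jmt,jow,jpt,mpw,mtw,opt,opw
∂3: piv[abef,abjm,abjp,abmp,aeft,afjp,ajmp,aopw,befm,beft,bemt,bfmt,efjo,efjw,efop,efot,efow,efpt,ejow,emtw,eopt,fmpw] rk=22  ker:bjmp,efmt,fjow,fopt
rk∂_2=35

rank∂_2=35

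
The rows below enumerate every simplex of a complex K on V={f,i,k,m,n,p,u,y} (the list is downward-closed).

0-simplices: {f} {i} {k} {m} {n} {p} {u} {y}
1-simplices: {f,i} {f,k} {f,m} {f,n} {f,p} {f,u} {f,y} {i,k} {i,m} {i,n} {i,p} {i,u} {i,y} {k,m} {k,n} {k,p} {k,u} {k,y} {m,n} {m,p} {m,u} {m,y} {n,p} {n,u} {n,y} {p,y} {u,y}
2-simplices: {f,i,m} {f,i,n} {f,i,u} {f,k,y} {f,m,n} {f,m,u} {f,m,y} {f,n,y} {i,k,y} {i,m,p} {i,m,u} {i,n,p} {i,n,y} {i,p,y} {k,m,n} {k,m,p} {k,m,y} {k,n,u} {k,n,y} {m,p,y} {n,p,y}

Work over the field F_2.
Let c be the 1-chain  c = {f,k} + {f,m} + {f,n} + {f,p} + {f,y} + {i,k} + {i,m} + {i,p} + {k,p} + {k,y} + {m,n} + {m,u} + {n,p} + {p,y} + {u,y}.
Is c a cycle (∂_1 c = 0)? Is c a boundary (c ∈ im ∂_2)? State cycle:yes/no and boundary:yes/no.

cycle:no boundary:no

n_0=8 n_1=27 n_2=21  [Z2]
∂1: piv[fi,fk,fm,fn,fp,fu,fy] rk=7  ker:ik,im,in,ip,iu,iy,km,kn,kp,ku,ky,mn,mp,mu,my,np,nu,ny,py,uy
∂2: piv[fim,fin,fiu,fky,fmn,fmu,fmy,fny,iky,imp,inp,iny,ipy,kmn,kmp,kmy,knu] rk=17  ker:imu,kny,mpy,npy
∂1c = {f} + {i} + {n} + {p}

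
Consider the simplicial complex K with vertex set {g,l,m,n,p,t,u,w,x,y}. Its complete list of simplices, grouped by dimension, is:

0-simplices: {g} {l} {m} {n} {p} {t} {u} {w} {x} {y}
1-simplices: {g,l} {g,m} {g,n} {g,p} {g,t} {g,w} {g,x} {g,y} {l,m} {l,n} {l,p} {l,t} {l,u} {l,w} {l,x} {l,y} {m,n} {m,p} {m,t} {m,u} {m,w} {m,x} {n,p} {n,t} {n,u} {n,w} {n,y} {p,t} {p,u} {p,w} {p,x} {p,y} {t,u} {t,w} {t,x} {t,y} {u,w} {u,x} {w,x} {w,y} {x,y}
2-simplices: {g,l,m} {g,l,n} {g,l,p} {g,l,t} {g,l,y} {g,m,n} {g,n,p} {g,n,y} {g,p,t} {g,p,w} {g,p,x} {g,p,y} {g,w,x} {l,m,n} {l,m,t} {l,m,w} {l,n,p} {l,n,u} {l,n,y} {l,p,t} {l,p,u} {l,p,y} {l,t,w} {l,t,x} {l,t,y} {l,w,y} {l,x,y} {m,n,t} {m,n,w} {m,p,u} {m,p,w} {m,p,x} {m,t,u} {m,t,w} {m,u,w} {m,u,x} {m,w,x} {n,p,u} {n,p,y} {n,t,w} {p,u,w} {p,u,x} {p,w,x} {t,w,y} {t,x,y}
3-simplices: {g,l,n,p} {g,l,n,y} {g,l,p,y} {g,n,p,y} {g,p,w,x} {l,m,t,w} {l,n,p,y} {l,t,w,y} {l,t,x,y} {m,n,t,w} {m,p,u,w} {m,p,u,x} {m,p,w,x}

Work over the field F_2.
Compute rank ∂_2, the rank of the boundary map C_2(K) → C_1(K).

n_0=10 n_1=41 n_2=45 n_3=13  [Z2]
∂1: piv[gl,gm,gn,gp,gt,gw,gx,gy,lu] rk=9  ker:lm,ln,lp,lt,lw,lx,ly,mn,mp,mt,mu,mw,mx,np,nt,nu,nw,ny,pt,pu,pw,px,py,tu,tw,tx,ty,uw,ux,wx,wy,xy
∂2: piv[glm,gln,glp,glt,gly,gmn,gnp,gny,gpt,gpw,gpx,gpy,gwx,lmt,lmw,lnu,lpu,ltw,ltx,lty,lwy,lxy,mnt,mnw,mpu,mpw,mpx,mtu,muw,mux] rk=30  ker:lmn,lnp,lny,lpt,lpy,mtw,mwx,npu,npy,ntw,puw,pux,pwx,twy,txy
∂3: piv[glnp,glny,glpy,gnpy,gpwx,lmtw,ltwy,ltxy,mntw,mpuw,mpux,mpwx] rk=12  ker:lnpy
rk∂_2=30

rank∂_2=30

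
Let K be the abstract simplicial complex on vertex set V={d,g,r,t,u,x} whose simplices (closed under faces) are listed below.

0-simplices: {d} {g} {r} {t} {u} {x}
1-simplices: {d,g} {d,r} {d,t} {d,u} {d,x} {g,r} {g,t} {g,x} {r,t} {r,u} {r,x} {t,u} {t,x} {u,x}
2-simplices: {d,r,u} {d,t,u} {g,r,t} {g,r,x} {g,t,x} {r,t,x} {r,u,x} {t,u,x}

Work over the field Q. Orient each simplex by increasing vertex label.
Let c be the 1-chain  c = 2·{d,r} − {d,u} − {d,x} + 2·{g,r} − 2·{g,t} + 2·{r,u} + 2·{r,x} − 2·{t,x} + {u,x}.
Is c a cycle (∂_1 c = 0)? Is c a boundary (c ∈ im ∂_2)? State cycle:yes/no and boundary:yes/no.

n_0=6 n_1=14 n_2=8  [Q]
∂1: piv[dg,dr,dt,du,dx] rk=5  ker:gr,gt,gx,rt,ru,rx,tu,tx,ux
∂2: piv[dru,dtu,grt,grx,gtx,rux,tux] rk=7  ker:rtx
∂1c = 0
c vs im∂2: residual ≠ 0 ⇒ not boundary

cycle:yes boundary:no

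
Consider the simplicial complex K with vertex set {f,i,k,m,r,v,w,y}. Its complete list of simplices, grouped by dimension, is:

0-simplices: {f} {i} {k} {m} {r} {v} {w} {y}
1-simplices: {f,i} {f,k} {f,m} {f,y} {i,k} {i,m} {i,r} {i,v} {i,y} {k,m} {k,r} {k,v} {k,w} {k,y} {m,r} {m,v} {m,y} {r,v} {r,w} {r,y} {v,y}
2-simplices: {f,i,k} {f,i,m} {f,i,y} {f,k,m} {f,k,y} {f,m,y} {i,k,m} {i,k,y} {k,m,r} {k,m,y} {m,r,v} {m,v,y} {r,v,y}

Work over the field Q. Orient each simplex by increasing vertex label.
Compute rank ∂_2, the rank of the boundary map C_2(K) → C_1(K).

rank∂_2=10

n_0=8 n_1=21 n_2=13  [Q]
∂1: piv[fi,fk,fm,fy,ir,iv,kw] rk=7  ker:ik,im,iy,km,kr,kv,ky,mr,mv,my,rv,rw,ry,vy
∂2: piv[fik,fim,fiy,fkm,fky,fmy,kmr,mrv,mvy,rvy] rk=10  ker:ikm,iky,kmy
rk∂_2=10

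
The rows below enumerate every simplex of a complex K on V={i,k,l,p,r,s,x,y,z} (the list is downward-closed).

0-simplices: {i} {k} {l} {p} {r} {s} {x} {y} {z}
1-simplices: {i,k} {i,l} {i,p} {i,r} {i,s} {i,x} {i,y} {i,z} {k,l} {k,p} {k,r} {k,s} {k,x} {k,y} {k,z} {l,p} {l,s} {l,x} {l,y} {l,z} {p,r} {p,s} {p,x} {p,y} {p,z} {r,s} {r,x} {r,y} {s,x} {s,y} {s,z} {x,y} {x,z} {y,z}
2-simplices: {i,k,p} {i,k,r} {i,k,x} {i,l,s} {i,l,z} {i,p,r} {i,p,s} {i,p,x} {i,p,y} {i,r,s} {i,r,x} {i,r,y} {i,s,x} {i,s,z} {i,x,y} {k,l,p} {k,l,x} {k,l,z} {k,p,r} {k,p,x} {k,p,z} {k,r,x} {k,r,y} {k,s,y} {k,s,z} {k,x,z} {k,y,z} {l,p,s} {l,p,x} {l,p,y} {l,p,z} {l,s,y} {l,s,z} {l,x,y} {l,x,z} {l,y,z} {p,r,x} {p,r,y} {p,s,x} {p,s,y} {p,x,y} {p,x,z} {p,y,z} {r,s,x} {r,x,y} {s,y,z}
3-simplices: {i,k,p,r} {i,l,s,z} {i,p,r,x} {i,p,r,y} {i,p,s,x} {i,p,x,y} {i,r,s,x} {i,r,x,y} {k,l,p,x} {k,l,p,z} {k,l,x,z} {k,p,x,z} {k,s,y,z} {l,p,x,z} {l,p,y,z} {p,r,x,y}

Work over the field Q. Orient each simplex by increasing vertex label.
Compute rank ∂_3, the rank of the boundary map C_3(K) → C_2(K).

n_0=9 n_1=34 n_2=46 n_3=16  [Q]
∂1: piv[ik,il,ip,ir,is,ix,iy,iz] rk=8  ker:kl,kp,kr,ks,kx,ky,kz,lp,ls,lx,ly,lz,pr,ps,px,py,pz,rs,rx,ry,sx,sy,sz,xy,xz,yz
∂2: piv[ikp,ikr,ikx,ils,ilz,ipr,ips,ipx,ipy,irs,irx,iry,isx,isz,ixy,klp,klx,klz,kpz,kry,ksy,ksz,kxz,kyz,lps,lpy] rk=26  ker:kpr,kpx,krx,lpx,lpz,lsy,lsz,lxy,lxz,lyz,prx,pry,psx,psy,pxy,pxz,pyz,rsx,rxy,syz
∂3: piv[ikpr,ilsz,iprx,ipry,ipsx,ipxy,irsx,irxy,klpx,klpz,klxz,kpxz,ksyz,lpyz] rk=14  ker:lpxz,prxy
rk∂_3=14

rank∂_3=14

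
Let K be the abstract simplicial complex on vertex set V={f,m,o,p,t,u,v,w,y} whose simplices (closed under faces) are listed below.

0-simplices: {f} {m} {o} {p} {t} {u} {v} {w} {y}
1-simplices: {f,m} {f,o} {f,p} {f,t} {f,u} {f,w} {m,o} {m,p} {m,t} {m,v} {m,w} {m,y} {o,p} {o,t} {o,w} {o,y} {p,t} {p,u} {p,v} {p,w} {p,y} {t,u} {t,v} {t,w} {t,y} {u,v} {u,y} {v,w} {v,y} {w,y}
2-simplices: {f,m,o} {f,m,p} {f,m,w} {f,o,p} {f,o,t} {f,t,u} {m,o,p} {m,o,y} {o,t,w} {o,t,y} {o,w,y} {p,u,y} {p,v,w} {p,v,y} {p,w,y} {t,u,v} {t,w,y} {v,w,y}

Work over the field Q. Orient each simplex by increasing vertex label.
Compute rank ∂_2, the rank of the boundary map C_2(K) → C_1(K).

rank∂_2=15

n_0=9 n_1=30 n_2=18  [Q]
∂1: piv[fm,fo,fp,ft,fu,fw,mv,my] rk=8  ker:mo,mp,mt,mw,op,ot,ow,oy,pt,pu,pv,pw,py,tu,tv,tw,ty,uv,uy,vw,vy,wy
∂2: piv[fmo,fmp,fmw,fop,fot,ftu,moy,otw,oty,owy,puy,pvw,pvy,pwy,tuv] rk=15  ker:mop,twy,vwy
rk∂_2=15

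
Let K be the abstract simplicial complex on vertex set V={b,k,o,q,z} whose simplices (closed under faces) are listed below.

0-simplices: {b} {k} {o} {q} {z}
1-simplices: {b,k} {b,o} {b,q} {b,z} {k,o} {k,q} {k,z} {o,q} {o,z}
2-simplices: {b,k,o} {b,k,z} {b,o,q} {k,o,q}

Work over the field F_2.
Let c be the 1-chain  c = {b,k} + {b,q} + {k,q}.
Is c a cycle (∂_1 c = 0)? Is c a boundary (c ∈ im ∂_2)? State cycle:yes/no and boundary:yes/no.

cycle:yes boundary:yes

n_0=5 n_1=9 n_2=4  [Z2]
∂1: piv[bk,bo,bq,bz] rk=4  ker:ko,kq,kz,oq,oz
∂2: piv[bko,bkz,boq,koq] rk=4
∂1c = 0
c vs im∂2: reduces to 0 ⇒ boundary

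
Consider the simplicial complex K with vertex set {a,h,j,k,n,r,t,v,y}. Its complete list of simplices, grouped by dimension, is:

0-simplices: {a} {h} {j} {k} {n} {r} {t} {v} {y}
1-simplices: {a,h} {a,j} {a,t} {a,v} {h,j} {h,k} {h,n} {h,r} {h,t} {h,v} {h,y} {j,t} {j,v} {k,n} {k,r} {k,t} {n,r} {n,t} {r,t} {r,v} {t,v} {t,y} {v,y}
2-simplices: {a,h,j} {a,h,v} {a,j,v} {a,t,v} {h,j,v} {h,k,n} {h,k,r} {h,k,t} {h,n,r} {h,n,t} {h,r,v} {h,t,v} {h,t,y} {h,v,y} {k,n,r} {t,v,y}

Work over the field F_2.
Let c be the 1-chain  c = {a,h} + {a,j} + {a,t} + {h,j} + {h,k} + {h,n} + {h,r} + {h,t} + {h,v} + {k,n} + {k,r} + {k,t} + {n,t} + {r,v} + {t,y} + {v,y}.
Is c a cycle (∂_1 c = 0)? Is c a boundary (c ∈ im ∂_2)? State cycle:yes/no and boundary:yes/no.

n_0=9 n_1=23 n_2=16  [Z2]
∂1: piv[ah,aj,at,av,hk,hn,hr,hy] rk=8  ker:hj,ht,hv,jt,jv,kn,kr,kt,nr,nt,rt,rv,tv,ty,vy
∂2: piv[ahj,ahv,ajv,atv,hkn,hkr,hkt,hnr,hnt,hrv,htv,hty,hvy] rk=13  ker:hjv,knr,tvy
∂1c = {a} + {h} + {n} + {r} + {t} + {v}

cycle:no boundary:no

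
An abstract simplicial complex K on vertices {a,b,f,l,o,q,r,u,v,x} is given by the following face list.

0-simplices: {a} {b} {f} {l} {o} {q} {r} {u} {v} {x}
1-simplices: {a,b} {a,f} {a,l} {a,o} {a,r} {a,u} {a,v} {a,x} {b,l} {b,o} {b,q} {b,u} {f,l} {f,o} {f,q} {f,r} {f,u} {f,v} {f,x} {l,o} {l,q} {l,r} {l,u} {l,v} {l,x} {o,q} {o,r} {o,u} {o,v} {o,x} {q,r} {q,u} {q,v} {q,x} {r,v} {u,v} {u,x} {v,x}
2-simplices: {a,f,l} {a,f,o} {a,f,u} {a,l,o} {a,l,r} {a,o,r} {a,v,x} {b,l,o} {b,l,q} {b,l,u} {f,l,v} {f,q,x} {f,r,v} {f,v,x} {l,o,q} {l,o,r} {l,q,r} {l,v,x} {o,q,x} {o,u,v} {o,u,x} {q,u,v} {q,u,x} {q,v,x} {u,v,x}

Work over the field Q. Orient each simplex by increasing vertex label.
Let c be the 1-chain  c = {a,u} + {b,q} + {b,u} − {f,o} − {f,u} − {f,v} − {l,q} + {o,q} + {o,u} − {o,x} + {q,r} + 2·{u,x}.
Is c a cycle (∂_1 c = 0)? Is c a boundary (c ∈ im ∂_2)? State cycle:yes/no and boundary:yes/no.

cycle:no boundary:no

n_0=10 n_1=38 n_2=25  [Q]
∂1: piv[ab,af,al,ao,ar,au,av,ax,bq] rk=9  ker:bl,bo,bu,fl,fo,fq,fr,fu,fv,fx,lo,lq,lr,lu,lv,lx,oq,or,ou,ov,ox,qr,qu,qv,qx,rv,uv,ux,vx
∂2: piv[afl,afo,afu,alo,alr,aor,avx,blo,blq,blu,flv,fqx,frv,fvx,loq,lqr,lvx,oqx,ouv,oux,quv,qux,qvx] rk=23  ker:lor,uvx
∂1c = −{a} − 2·{b} + 3·{f} + {l} − 2·{o} + {r} − {v} + {x}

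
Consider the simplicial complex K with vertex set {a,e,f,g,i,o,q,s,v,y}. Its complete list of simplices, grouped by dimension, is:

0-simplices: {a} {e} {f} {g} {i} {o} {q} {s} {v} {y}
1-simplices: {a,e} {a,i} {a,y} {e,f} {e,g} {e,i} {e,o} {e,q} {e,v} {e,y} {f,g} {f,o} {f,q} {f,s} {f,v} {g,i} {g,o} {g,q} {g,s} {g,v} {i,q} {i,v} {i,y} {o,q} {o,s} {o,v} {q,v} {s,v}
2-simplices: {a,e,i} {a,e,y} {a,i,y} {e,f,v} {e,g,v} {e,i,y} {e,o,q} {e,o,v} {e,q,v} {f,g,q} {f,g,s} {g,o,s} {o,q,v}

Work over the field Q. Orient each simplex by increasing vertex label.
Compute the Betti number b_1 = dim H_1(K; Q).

b_1=8

n_0=10 n_1=28 n_2=13  [Q]
∂1: piv[ae,ai,ay,ef,eg,eo,eq,ev,fs] rk=9  ker:ei,ey,fg,fo,fq,fv,gi,go,gq,gs,gv,iq,iv,iy,oq,os,ov,qv,sv
∂2: piv[aei,aey,aiy,efv,egv,eoq,eov,eqv,fgq,fgs,gos] rk=11  ker:eiy,oqv
b_1=(28−9)−11=8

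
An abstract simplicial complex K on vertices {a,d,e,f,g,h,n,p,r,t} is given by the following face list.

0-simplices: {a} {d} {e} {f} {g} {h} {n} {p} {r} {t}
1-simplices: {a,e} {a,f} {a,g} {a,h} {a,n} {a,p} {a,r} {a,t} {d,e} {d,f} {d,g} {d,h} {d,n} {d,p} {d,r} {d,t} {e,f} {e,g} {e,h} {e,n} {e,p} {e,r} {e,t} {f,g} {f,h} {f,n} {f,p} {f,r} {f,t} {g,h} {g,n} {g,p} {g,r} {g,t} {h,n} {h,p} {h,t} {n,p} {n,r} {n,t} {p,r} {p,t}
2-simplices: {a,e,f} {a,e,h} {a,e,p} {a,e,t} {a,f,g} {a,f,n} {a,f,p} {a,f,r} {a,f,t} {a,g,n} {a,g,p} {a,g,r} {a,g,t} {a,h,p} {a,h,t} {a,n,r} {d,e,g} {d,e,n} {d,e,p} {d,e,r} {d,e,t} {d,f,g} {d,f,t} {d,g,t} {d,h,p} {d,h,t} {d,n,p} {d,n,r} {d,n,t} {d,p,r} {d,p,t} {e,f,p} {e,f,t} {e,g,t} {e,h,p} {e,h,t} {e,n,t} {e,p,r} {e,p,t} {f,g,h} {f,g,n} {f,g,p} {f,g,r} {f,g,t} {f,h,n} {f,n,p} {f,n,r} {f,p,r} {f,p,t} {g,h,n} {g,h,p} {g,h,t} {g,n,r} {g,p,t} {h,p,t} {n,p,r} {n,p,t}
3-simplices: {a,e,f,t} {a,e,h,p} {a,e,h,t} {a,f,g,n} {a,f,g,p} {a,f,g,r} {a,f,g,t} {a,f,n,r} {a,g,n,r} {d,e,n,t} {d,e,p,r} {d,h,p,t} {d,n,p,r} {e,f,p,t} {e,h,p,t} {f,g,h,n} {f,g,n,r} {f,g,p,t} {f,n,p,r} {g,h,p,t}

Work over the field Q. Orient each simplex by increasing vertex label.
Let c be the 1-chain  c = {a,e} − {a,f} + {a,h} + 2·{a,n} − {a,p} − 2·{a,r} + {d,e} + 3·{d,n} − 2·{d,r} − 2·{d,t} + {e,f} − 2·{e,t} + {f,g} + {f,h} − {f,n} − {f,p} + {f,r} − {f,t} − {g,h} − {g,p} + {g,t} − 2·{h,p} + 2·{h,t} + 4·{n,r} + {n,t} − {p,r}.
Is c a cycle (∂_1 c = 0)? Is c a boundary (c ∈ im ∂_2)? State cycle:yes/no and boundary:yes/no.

n_0=10 n_1=42 n_2=57 n_3=20  [Q]
∂1: piv[ae,af,ag,ah,an,ap,ar,at,de] rk=9  ker:df,dg,dh,dn,dp,dr,dt,ef,eg,eh,en,ep,er,et,fg,fh,fn,fp,fr,ft,gh,gn,gp,gr,gt,hn,hp,ht,np,nr,nt,pr,pt
∂2: piv[aef,aeh,aep,aet,afg,afn,afp,afr,aft,agn,agp,agr,agt,ahp,aht,anr,deg,den,dep,der,det,dfg,dft,dhp,dnp,dnr,dnt,dpr,dpt,fgh,fhn,fnp,ghp] rk=33  ker:dgt,dht,efp,eft,egt,ehp,eht,ent,epr,ept,fgn,fgp,fgr,fgt,fnr,fpr,fpt,ghn,ght,gnr,gpt,hpt,npr,npt
∂3: piv[aeft,aehp,aeht,afgn,afgp,afgr,afgt,afnr,agnr,dent,depr,dhpt,dnpr,efpt,ehpt,fghn,fgpt,fnpr,ghpt] rk=19  ker:fgnr
∂1c = 3·{e} + 2·{g} + {h} − {n} − 4·{p} − {t}

cycle:no boundary:no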